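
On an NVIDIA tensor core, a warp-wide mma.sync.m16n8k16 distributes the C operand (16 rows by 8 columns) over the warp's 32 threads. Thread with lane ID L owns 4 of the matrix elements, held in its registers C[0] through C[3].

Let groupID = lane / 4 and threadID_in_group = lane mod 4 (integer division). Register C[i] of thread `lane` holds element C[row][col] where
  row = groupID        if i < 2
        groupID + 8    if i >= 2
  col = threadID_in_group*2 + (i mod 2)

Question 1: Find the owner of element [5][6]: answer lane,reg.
23,0

r: 5->gid=5,r8=0  c: 6->tid=3,i&1=0
L=5*4+3=23  i=0*2+0=0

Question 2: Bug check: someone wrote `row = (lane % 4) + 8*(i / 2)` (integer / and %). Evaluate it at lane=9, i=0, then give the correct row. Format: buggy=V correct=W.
buggy=1 correct=2

`(lane % 4) + 8*(i / 2)`[9,0]->1
L=9->gid=9>>2=2, tid=9&3=1
[0]->row 2+0=2  col 1·2+0=2
row: 1 vs 2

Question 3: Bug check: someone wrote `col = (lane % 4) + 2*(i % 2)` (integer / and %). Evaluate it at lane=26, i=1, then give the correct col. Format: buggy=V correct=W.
`(lane % 4) + 2*(i % 2)`[26,1]⇒4
lane 26⇒26/4=6, 26 mod 4=2
i=1  r:6+0⇒6  c:2·2+1⇒5
col: 4 vs 5

buggy=4 correct=5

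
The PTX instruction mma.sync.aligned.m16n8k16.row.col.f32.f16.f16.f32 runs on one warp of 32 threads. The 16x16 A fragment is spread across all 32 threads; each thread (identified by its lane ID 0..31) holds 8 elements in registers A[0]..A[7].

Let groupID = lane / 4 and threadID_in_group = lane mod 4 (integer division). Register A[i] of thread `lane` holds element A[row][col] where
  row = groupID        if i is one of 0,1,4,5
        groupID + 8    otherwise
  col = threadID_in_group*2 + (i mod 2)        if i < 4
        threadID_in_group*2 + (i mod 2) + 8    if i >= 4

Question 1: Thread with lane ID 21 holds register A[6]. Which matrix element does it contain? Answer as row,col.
13,10

21: grp=5,tig=1
[6] (5+8,1*2+0+8) = (13,10)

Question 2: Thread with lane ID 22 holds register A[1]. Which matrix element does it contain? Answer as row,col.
5,5

lane 22: gr=5 (22/4), th=2 (22%4)
i=1: r=5+0=5, c=2*2+1+0=5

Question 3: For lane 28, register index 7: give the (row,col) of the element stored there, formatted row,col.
15,9

28: gr=7,th=0
[7] (7+8,0*2+1+8) = (15,9)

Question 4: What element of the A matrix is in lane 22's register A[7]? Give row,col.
13,13

lane 22: g=5 (22/4), t=2 (22%4)
i=7: r=5+8=13, c=2*2+1+8=13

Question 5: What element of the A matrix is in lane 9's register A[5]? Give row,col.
lane 9->9/4=2, 9 mod 4=1
i=5  r:2+0->2  c:2·1+1+8->11

2,11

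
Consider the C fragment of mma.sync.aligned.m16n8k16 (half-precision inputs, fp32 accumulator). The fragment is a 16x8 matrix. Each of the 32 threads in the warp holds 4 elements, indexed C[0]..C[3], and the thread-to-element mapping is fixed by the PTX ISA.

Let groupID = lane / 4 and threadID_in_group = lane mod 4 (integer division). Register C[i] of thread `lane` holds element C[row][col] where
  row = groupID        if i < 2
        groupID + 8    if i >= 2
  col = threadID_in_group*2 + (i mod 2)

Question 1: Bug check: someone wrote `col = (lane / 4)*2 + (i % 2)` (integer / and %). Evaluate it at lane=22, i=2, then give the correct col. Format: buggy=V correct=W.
buggy=10 correct=4

`(lane / 4)*2 + (i % 2)`[22,2]->10
lane 22: g=5 (22/4), t=2 (22%4)
i=2: r=5+8=13, c=2*2+0=4
col: 10 vs 4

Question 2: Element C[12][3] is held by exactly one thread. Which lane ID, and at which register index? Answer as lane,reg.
r:12=>grp=4,rB=1  c:3=>tig=1,lo=1
L=4*4+1=17  i=1*2+1=3

17,3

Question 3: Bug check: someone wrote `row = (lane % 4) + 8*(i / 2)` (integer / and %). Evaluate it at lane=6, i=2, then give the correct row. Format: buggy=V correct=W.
`(lane % 4) + 8*(i / 2)`[6,2]->10
lane 6: g=1 (6/4), t=2 (6%4)
i=2: r=1+8=9, c=2*2+0=4
row: 10 vs 9

buggy=10 correct=9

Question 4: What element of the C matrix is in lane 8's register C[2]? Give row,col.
8: G=2,T=0
[2] (2+8,0*2+0) = (10,0)

10,0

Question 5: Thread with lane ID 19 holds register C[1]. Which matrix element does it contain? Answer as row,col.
lane 19=>19/4=4, 19 mod 4=3
i=1  r:4+0=>4  c:2·3+1=>7

4,7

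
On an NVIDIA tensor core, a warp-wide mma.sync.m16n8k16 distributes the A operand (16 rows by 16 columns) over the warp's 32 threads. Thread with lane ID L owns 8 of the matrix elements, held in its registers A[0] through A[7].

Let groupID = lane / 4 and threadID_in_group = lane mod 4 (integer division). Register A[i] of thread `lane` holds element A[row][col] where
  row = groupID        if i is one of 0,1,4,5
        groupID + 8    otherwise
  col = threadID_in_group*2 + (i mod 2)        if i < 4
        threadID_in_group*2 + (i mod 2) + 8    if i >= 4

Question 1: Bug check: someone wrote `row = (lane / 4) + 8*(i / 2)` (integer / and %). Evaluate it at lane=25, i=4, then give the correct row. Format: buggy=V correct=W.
buggy=22 correct=6

`(lane / 4) + 8*(i / 2)`[25,4]->22
25: g=6,t=1
[4] (6+0,1*2+0+8) = (6,10)
row: 22 vs 6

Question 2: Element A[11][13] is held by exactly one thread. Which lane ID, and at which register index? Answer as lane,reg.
14,7

r:11=>grp=3,rB=1  c:13=>cB=1,tig=2,lo=1
L=3*4+2=14  i=1*4+1*2+1=7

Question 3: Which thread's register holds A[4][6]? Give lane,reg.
r: 4->gid=4,r8=0  c: 6->c8=0,tid=3,i&1=0
L=4*4+3=19  i=0*4+0*2+0=0

19,0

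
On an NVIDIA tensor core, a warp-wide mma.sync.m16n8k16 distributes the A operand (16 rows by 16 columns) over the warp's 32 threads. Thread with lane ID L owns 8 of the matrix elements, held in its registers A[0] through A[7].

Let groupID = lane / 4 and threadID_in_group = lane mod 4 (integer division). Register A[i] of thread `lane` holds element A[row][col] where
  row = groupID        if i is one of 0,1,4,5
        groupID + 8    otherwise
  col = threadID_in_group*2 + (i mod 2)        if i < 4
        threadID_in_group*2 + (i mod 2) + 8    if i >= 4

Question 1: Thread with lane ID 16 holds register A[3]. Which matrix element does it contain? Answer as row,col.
lane 16: gid=4 (16/4), tid=0 (16%4)
i=3: r=4+8=12, c=0*2+1+0=1

12,1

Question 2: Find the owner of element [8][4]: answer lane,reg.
r=8→G=0,rhi=1  c=4→chi=0,T=2,p=0
L=0*4+2=2  i=0*4+1*2+0=2

2,2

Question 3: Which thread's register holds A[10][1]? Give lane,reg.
8,3

r=10⇒gr=2,Rb=1  c=1⇒Cb=0,th=0,odd=1
L=2*4+0=8  i=0*4+1*2+1=3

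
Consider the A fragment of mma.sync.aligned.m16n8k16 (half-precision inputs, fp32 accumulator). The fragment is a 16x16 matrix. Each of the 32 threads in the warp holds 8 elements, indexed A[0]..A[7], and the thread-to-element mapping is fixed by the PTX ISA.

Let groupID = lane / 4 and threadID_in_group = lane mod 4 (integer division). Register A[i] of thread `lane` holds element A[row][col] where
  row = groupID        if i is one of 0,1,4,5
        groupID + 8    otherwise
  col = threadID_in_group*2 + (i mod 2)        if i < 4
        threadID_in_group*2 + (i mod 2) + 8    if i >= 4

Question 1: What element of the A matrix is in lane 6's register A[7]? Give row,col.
9,13

6: g=1,t=2
[7] (1+8,2*2+1+8) = (9,13)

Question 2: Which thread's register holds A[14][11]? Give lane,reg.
25,7

r=14->g=6,rb=1  c=11->cb=1,t=1,b0=1
L=6*4+1=25  i=1*4+1*2+1=7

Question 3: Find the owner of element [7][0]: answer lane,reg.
r:7=>grp=7,rB=0  c:0=>cB=0,tig=0,lo=0
L=7*4+0=28  i=0*4+0*2+0=0

28,0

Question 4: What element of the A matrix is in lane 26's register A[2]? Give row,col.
14,4

26: grp=6,tig=2
[2] (6+8,2*2+0+0) = (14,4)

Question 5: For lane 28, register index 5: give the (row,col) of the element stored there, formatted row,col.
7,9

L=28→G=28>>2=7, T=28&3=0
[5]→row 7+0=7  col 0·2+1+8=9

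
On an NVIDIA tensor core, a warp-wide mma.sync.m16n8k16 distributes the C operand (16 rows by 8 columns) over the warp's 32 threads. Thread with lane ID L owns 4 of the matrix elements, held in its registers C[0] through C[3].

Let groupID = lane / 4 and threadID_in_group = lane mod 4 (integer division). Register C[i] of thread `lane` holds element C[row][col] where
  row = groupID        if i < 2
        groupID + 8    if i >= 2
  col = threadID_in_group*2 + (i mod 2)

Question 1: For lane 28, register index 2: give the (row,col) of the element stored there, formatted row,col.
lane 28: gr=7 (28/4), th=0 (28%4)
i=2: r=7+8=15, c=0*2+0=0

15,0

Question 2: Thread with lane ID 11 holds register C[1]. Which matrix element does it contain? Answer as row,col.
2,7

lane 11=>11/4=2, 11 mod 4=3
i=1  r:2+0=>2  c:2·3+1=>7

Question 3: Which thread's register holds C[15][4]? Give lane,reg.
r: 15->gid=7,r8=1  c: 4->tid=2,i&1=0
L=7*4+2=30  i=1*2+0=2

30,2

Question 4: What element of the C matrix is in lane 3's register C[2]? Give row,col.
3: gr=0,th=3
[2] (0+8,3*2+0) = (8,6)

8,6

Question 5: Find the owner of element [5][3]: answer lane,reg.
r:5=>grp=5,rB=0  c:3=>tig=1,lo=1
L=5*4+1=21  i=0*2+1=1

21,1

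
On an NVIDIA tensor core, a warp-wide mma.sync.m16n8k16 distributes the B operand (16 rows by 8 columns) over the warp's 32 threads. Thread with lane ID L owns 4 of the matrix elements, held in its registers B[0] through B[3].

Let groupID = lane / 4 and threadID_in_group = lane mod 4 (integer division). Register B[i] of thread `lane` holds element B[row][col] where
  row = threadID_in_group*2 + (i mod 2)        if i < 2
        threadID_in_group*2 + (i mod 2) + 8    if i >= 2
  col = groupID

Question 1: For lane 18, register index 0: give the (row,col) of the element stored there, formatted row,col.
lane 18: G=4 (18/4), T=2 (18%4)
i=0: r=2*2+0+0=4, c=G=4

4,4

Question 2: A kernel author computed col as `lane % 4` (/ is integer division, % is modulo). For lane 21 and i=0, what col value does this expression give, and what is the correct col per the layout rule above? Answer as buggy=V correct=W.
`lane % 4`[21,0]⇒1
21: gr=5,th=1
[0] (1*2+0+0,5) = (2,5)
col: 1 vs 5

buggy=1 correct=5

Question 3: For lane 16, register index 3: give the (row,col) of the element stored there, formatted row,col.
9,4

lane 16->16/4=4, 16 mod 4=0
i=3  r:2·0+1+8->9  c:4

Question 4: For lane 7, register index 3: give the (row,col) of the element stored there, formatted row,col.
15,1

7: g=1,t=3
[3] (3*2+1+8,1) = (15,1)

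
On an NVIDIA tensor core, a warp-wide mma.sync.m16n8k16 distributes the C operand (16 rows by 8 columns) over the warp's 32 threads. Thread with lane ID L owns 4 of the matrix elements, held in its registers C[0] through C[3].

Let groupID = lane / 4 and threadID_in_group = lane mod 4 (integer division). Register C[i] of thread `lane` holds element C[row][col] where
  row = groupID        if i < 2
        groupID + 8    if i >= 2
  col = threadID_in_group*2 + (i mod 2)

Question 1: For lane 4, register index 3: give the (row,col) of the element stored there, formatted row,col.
L=4⇒gr=4>>2=1, th=4&3=0
[3]⇒row 1+8=9  col 0·2+1=1

9,1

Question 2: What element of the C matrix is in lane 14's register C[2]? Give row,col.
14: grp=3,tig=2
[2] (3+8,2*2+0) = (11,4)

11,4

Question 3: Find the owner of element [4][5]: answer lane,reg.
r=4⇒gr=4,Rb=0  c=5⇒th=2,odd=1
L=4*4+2=18  i=0*2+1=1

18,1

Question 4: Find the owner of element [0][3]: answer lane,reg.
r:0=>grp=0,rB=0  c:3=>tig=1,lo=1
L=0*4+1=1  i=0*2+1=1

1,1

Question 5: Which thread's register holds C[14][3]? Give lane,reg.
r=14→G=6,rhi=1  c=3→T=1,p=1
L=6*4+1=25  i=1*2+1=3

25,3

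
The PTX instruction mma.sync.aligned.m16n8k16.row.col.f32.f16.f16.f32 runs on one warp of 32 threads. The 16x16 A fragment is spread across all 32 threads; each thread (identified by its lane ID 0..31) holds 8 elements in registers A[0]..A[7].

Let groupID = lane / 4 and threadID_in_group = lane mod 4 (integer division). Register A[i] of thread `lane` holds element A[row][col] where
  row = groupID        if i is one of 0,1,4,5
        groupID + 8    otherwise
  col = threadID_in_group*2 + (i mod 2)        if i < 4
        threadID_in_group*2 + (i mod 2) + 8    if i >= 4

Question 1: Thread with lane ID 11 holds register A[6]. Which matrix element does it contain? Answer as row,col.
10,14

L=11⇒gr=11>>2=2, th=11&3=3
[6]⇒row 2+8=10  col 3·2+0+8=14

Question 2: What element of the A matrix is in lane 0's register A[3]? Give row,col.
8,1

lane 0: grp=0 (0/4), tig=0 (0%4)
i=3: r=0+8=8, c=0*2+1+0=1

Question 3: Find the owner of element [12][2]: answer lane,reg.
r=12→G=4,rhi=1  c=2→chi=0,T=1,p=0
L=4*4+1=17  i=0*4+1*2+0=2

17,2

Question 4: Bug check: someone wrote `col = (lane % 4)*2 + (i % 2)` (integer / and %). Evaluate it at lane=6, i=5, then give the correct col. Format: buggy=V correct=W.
buggy=5 correct=13

`(lane % 4)*2 + (i % 2)`[6,5]->5
L=6->gid=6>>2=1, tid=6&3=2
[5]->row 1+0=1  col 2·2+1+8=13
col: 5 vs 13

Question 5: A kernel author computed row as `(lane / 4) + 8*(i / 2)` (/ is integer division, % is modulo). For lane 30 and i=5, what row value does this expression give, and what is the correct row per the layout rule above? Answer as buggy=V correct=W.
buggy=23 correct=7

`(lane / 4) + 8*(i / 2)`[30,5]=>23
lane 30=>30/4=7, 30 mod 4=2
i=5  r:7+0=>7  c:2·2+1+8=>13
row: 23 vs 7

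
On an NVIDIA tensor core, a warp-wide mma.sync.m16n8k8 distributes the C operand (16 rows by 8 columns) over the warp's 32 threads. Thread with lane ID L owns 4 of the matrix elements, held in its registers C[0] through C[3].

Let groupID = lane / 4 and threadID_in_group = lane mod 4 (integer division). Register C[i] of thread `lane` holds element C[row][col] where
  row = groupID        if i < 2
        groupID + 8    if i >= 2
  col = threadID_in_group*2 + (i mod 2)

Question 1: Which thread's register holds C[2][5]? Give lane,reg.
10,1

r: 2->gid=2,r8=0  c: 5->tid=2,i&1=1
L=2*4+2=10  i=0*2+1=1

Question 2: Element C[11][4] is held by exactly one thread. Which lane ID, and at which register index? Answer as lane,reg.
14,2

r: 11->gid=3,r8=1  c: 4->tid=2,i&1=0
L=3*4+2=14  i=1*2+0=2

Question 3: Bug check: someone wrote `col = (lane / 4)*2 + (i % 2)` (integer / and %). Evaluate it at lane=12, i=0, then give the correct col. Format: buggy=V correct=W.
buggy=6 correct=0

`(lane / 4)*2 + (i % 2)`[12,0]⇒6
12: gr=3,th=0
[0] (3+0,0*2+0) = (3,0)
col: 6 vs 0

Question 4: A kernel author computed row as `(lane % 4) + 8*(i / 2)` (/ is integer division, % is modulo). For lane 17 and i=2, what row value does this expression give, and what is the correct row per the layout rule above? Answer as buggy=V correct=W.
`(lane % 4) + 8*(i / 2)`[17,2]=>9
L=17=>grp=17>>2=4, tig=17&3=1
[2]=>row 4+8=12  col 1·2+0=2
row: 9 vs 12

buggy=9 correct=12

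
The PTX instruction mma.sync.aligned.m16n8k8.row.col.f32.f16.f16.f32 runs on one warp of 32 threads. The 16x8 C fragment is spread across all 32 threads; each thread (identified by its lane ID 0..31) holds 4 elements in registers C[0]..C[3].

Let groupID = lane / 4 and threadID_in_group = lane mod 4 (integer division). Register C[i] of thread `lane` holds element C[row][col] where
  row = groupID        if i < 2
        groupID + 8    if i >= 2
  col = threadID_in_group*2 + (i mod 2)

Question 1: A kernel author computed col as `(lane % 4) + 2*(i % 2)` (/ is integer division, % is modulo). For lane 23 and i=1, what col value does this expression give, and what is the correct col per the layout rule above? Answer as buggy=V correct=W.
`(lane % 4) + 2*(i % 2)`[23,1]→5
L=23→G=23>>2=5, T=23&3=3
[1]→row 5+0=5  col 3·2+1=7
col: 5 vs 7

buggy=5 correct=7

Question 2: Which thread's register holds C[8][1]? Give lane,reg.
r=8→G=0,rhi=1  c=1→T=0,p=1
L=0*4+0=0  i=1*2+1=3

0,3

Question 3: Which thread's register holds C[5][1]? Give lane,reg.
20,1

r=5->g=5,rb=0  c=1->t=0,b0=1
L=5*4+0=20  i=0*2+1=1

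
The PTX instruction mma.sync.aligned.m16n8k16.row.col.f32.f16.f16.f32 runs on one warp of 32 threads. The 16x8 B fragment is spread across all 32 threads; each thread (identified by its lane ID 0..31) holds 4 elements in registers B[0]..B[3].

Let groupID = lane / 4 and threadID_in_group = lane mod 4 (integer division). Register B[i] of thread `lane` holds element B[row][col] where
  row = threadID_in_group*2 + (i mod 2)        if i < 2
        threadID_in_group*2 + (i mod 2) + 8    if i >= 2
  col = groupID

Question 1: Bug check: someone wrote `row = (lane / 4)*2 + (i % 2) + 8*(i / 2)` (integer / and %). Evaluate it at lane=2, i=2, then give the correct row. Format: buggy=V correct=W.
`(lane / 4)*2 + (i % 2) + 8*(i / 2)`[2,2]→8
lane 2→2/4=0, 2 mod 4=2
i=2  r:2·2+0+8→12  c:0
row: 8 vs 12

buggy=8 correct=12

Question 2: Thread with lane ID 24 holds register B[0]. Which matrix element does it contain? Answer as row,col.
L=24=>grp=24>>2=6, tig=24&3=0
[0]=>row 0·2+0+0=0  col grp=6

0,6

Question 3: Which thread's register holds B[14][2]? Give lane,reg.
c=2->g=2  r=14->rb=1,t=3,b0=0
L=2*4+3=11  i=1*2+0=2

11,2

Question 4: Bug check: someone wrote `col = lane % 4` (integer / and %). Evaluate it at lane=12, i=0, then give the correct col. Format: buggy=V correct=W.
`lane % 4`[12,0]->0
lane 12: gid=3 (12/4), tid=0 (12%4)
i=0: r=0*2+0+0=0, c=gid=3
col: 0 vs 3

buggy=0 correct=3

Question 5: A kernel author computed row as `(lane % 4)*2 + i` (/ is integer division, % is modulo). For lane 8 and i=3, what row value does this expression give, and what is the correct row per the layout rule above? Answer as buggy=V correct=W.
`(lane % 4)*2 + i`[8,3]->3
lane 8: gid=2 (8/4), tid=0 (8%4)
i=3: r=0*2+1+8=9, c=gid=2
row: 3 vs 9

buggy=3 correct=9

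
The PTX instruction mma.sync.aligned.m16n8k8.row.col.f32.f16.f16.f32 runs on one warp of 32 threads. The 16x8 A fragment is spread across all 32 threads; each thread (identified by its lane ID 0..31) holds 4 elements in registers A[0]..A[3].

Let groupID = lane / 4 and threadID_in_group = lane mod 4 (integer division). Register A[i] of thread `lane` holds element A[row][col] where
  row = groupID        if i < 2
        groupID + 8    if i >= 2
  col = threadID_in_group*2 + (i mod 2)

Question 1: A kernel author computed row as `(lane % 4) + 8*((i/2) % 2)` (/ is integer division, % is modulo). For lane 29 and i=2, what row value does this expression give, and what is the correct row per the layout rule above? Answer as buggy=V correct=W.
`(lane % 4) + 8*((i/2) % 2)`[29,2]->9
lane 29: gid=7 (29/4), tid=1 (29%4)
i=2: r=7+8=15, c=1*2+0=2
row: 9 vs 15

buggy=9 correct=15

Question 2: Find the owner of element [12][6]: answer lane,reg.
r=12→G=4,rhi=1  c=6→T=3,p=0
L=4*4+3=19  i=1*2+0=2

19,2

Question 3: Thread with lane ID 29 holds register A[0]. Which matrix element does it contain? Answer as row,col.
7,2

29: grp=7,tig=1
[0] (7+0,1*2+0) = (7,2)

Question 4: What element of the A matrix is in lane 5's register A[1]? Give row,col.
lane 5: gr=1 (5/4), th=1 (5%4)
i=1: r=1+0=1, c=1*2+1=3

1,3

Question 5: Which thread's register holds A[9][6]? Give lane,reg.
7,2

r:9=>grp=1,rB=1  c:6=>tig=3,lo=0
L=1*4+3=7  i=1*2+0=2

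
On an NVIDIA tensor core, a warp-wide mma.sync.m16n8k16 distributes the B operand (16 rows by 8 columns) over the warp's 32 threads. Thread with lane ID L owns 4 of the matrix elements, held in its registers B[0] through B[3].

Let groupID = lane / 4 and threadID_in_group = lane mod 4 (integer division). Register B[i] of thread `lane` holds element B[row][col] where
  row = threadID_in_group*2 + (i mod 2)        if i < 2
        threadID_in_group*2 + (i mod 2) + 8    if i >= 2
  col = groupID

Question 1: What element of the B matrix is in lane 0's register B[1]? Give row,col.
lane 0: gid=0 (0/4), tid=0 (0%4)
i=1: r=0*2+1+0=1, c=gid=0

1,0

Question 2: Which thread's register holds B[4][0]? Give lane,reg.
2,0

c: 0->gid=0  r: 4->r8=0,tid=2,i&1=0
L=0*4+2=2  i=0*2+0=0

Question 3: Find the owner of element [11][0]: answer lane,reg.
c=0⇒gr=0  r=11⇒Rb=1,th=1,odd=1
L=0*4+1=1  i=1*2+1=3

1,3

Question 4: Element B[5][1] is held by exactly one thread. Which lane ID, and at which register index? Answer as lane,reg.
6,1

c=1⇒gr=1  r=5⇒Rb=0,th=2,odd=1
L=1*4+2=6  i=0*2+1=1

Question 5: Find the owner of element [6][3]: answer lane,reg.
c=3→G=3  r=6→rhi=0,T=3,p=0
L=3*4+3=15  i=0*2+0=0

15,0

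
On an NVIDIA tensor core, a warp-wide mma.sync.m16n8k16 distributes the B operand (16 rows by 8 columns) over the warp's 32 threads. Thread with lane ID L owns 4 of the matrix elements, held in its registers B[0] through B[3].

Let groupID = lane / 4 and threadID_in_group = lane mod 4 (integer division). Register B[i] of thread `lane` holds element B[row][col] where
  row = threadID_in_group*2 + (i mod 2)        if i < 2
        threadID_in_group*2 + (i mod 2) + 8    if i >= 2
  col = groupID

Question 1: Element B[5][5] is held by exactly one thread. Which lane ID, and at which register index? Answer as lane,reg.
c=5⇒gr=5  r=5⇒Rb=0,th=2,odd=1
L=5*4+2=22  i=0*2+1=1

22,1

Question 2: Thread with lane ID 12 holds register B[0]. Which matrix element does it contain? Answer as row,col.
L=12⇒gr=12>>2=3, th=12&3=0
[0]⇒row 0·2+0+0=0  col gr=3

0,3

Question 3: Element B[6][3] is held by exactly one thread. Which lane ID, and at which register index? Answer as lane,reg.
15,0

c:3=>grp=3  r:6=>rB=0,tig=3,lo=0
L=3*4+3=15  i=0*2+0=0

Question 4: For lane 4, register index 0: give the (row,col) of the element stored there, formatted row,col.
lane 4: gid=1 (4/4), tid=0 (4%4)
i=0: r=0*2+0+0=0, c=gid=1

0,1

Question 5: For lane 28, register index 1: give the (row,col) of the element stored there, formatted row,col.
1,7

28: g=7,t=0
[1] (0*2+1+0,7) = (1,7)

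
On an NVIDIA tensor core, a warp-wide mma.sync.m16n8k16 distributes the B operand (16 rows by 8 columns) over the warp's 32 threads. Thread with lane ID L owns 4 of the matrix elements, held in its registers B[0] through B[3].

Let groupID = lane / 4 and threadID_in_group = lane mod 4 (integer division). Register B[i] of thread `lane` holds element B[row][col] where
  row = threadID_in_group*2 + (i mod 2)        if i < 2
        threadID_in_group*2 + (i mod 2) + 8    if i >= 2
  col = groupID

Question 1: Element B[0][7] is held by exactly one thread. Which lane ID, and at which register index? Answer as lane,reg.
c: 7->gid=7  r: 0->r8=0,tid=0,i&1=0
L=7*4+0=28  i=0*2+0=0

28,0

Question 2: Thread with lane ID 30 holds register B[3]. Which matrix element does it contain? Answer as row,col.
13,7

lane 30->30/4=7, 30 mod 4=2
i=3  r:2·2+1+8->13  c:7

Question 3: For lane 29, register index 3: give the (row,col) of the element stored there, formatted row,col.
lane 29: g=7 (29/4), t=1 (29%4)
i=3: r=1*2+1+8=11, c=g=7

11,7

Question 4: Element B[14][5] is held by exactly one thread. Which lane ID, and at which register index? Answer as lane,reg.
c:5=>grp=5  r:14=>rB=1,tig=3,lo=0
L=5*4+3=23  i=1*2+0=2

23,2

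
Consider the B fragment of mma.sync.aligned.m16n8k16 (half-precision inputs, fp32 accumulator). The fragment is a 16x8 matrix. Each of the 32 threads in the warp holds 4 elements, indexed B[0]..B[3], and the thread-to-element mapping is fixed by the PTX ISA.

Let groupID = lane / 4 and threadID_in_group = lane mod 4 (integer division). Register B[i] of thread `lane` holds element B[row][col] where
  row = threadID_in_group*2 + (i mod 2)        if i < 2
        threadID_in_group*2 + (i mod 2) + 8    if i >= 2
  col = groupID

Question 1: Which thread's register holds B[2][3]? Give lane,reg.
13,0

c:3=>grp=3  r:2=>rB=0,tig=1,lo=0
L=3*4+1=13  i=0*2+0=0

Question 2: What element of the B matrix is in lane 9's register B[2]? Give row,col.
10,2

L=9→G=9>>2=2, T=9&3=1
[2]→row 1·2+0+8=10  col G=2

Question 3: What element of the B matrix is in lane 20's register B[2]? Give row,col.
lane 20: gr=5 (20/4), th=0 (20%4)
i=2: r=0*2+0+8=8, c=gr=5

8,5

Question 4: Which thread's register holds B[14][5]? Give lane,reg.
c=5->g=5  r=14->rb=1,t=3,b0=0
L=5*4+3=23  i=1*2+0=2

23,2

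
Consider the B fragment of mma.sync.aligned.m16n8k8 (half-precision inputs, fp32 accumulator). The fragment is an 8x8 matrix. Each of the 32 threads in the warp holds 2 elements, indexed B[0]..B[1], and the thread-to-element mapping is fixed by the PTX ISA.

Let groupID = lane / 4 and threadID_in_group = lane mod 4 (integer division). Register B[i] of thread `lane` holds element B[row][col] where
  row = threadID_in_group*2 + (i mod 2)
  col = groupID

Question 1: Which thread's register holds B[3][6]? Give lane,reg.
25,1

c=6->g=6  r=3->t=1,b0=1
L=6*4+1=25  i=1=1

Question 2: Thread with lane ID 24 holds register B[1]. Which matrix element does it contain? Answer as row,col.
1,6

lane 24->24/4=6, 24 mod 4=0
i=1  r:2·0+1->1  c:6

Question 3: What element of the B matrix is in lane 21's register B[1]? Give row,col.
lane 21: gr=5 (21/4), th=1 (21%4)
i=1: r=1*2+1=3, c=gr=5

3,5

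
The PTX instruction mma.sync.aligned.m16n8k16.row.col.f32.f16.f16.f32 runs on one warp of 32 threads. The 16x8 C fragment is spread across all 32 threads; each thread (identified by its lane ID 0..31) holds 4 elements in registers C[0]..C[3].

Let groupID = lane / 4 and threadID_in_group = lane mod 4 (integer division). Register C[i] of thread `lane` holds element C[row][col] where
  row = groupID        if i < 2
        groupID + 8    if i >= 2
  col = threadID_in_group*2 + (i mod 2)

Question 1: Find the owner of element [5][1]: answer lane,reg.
r:5=>grp=5,rB=0  c:1=>tig=0,lo=1
L=5*4+0=20  i=0*2+1=1

20,1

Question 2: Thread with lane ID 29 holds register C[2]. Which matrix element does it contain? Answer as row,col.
29: grp=7,tig=1
[2] (7+8,1*2+0) = (15,2)

15,2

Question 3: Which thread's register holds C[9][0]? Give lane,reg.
4,2

r=9->g=1,rb=1  c=0->t=0,b0=0
L=1*4+0=4  i=1*2+0=2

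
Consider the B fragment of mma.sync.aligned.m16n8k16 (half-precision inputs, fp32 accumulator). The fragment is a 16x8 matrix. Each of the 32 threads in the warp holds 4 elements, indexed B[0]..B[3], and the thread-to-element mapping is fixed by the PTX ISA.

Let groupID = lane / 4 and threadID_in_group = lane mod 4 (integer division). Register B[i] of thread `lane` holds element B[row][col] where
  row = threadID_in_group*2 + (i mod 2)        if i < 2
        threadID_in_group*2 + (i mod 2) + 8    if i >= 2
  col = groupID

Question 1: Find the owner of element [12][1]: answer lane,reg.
c=1->g=1  r=12->rb=1,t=2,b0=0
L=1*4+2=6  i=1*2+0=2

6,2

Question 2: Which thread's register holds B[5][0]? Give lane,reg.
2,1

c: 0->gid=0  r: 5->r8=0,tid=2,i&1=1
L=0*4+2=2  i=0*2+1=1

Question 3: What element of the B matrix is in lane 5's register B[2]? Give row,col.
10,1

L=5⇒gr=5>>2=1, th=5&3=1
[2]⇒row 1·2+0+8=10  col gr=1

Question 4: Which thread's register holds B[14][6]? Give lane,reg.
27,2

c=6⇒gr=6  r=14⇒Rb=1,th=3,odd=0
L=6*4+3=27  i=1*2+0=2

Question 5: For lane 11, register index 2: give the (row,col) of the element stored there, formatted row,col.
14,2

L=11->g=11>>2=2, t=11&3=3
[2]->row 3·2+0+8=14  col g=2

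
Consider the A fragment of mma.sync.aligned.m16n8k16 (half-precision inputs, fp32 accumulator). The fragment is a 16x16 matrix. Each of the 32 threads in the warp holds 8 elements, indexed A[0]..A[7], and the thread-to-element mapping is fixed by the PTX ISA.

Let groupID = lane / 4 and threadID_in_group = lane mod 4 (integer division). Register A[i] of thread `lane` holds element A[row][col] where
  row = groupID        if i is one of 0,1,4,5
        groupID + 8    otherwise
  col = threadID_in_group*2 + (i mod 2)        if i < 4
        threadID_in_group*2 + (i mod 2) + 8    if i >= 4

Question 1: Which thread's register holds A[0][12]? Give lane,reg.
2,4

r:0=>grp=0,rB=0  c:12=>cB=1,tig=2,lo=0
L=0*4+2=2  i=1*4+0*2+0=4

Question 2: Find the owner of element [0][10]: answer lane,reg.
r=0→G=0,rhi=0  c=10→chi=1,T=1,p=0
L=0*4+1=1  i=1*4+0*2+0=4

1,4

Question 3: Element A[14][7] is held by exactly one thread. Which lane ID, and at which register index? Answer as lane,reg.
27,3

r=14→G=6,rhi=1  c=7→chi=0,T=3,p=1
L=6*4+3=27  i=0*4+1*2+1=3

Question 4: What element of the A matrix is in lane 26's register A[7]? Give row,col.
14,13

L=26->gid=26>>2=6, tid=26&3=2
[7]->row 6+8=14  col 2·2+1+8=13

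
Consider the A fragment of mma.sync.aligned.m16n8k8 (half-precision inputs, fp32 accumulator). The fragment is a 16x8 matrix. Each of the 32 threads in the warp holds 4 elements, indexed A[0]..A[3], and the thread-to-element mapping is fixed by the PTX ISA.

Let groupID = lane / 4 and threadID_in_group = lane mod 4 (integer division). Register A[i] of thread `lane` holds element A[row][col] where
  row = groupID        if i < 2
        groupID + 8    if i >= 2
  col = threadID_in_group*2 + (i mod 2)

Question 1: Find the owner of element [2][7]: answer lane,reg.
r:2=>grp=2,rB=0  c:7=>tig=3,lo=1
L=2*4+3=11  i=0*2+1=1

11,1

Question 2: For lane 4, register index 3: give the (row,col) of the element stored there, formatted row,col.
lane 4: g=1 (4/4), t=0 (4%4)
i=3: r=1+8=9, c=0*2+1=1

9,1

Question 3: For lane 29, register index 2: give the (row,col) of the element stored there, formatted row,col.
15,2

L=29->gid=29>>2=7, tid=29&3=1
[2]->row 7+8=15  col 1·2+0=2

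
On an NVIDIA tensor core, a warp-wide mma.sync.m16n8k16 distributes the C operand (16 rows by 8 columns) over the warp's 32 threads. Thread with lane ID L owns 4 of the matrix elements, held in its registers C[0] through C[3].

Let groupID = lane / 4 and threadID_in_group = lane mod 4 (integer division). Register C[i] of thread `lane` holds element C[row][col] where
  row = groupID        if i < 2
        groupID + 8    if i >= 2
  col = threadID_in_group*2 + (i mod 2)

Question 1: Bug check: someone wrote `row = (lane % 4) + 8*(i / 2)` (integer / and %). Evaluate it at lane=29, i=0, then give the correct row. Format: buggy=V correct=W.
`(lane % 4) + 8*(i / 2)`[29,0]=>1
29: grp=7,tig=1
[0] (7+0,1*2+0) = (7,2)
row: 1 vs 7

buggy=1 correct=7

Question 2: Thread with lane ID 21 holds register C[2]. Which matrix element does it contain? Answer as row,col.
13,2

lane 21→21/4=5, 21 mod 4=1
i=2  r:5+8→13  c:2·1+0→2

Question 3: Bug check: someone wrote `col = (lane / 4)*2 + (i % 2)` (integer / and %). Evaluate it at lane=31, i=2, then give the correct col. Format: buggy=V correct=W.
buggy=14 correct=6

`(lane / 4)*2 + (i % 2)`[31,2]->14
lane 31: gid=7 (31/4), tid=3 (31%4)
i=2: r=7+8=15, c=3*2+0=6
col: 14 vs 6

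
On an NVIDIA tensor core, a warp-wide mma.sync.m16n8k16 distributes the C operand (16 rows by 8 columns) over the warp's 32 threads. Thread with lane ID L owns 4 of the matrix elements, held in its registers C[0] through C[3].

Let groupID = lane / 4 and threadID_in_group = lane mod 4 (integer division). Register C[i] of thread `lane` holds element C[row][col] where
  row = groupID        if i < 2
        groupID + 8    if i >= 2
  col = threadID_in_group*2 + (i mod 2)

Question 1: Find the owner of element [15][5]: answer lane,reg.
r:15=>grp=7,rB=1  c:5=>tig=2,lo=1
L=7*4+2=30  i=1*2+1=3

30,3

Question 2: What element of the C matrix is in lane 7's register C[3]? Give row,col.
7: gid=1,tid=3
[3] (1+8,3*2+1) = (9,7)

9,7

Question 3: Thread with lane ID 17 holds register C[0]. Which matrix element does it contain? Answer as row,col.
4,2

lane 17: g=4 (17/4), t=1 (17%4)
i=0: r=4+0=4, c=1*2+0=2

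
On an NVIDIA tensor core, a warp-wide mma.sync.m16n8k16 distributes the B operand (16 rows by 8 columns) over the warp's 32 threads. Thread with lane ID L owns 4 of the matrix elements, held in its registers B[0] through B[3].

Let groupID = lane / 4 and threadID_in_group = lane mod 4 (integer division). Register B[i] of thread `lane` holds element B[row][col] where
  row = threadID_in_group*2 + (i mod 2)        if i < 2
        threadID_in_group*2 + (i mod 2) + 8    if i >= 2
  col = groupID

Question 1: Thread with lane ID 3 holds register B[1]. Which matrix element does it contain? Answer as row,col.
7,0

lane 3: G=0 (3/4), T=3 (3%4)
i=1: r=3*2+1+0=7, c=G=0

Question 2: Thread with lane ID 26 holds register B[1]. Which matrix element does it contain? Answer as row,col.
5,6

L=26→G=26>>2=6, T=26&3=2
[1]→row 2·2+1+0=5  col G=6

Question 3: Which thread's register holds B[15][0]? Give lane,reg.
c=0⇒gr=0  r=15⇒Rb=1,th=3,odd=1
L=0*4+3=3  i=1*2+1=3

3,3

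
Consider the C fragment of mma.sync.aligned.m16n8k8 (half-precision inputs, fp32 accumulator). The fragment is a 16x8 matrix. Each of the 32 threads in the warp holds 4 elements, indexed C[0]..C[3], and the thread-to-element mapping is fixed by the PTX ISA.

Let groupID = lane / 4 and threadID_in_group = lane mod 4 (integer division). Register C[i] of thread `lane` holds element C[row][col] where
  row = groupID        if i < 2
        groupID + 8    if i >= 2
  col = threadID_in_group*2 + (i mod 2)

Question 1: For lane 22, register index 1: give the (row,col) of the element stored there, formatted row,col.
lane 22: gr=5 (22/4), th=2 (22%4)
i=1: r=5+0=5, c=2*2+1=5

5,5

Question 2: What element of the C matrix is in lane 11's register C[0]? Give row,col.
2,6

L=11⇒gr=11>>2=2, th=11&3=3
[0]⇒row 2+0=2  col 3·2+0=6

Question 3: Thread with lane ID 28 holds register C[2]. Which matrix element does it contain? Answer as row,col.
15,0

lane 28->28/4=7, 28 mod 4=0
i=2  r:7+8->15  c:2·0+0->0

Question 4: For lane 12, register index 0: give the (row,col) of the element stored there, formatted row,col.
3,0

12: G=3,T=0
[0] (3+0,0*2+0) = (3,0)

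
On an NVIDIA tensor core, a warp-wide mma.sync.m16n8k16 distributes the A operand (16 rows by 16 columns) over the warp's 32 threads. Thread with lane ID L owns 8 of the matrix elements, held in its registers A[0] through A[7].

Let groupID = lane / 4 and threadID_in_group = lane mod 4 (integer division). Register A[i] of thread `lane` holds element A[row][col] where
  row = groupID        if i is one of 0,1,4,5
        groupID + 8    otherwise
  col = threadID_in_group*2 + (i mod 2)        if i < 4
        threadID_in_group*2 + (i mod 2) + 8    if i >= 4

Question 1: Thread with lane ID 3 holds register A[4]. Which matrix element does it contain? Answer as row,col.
lane 3->3/4=0, 3 mod 4=3
i=4  r:0+0->0  c:2·3+0+8->14

0,14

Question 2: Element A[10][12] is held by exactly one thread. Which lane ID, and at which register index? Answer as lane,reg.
10,6

r=10⇒gr=2,Rb=1  c=12⇒Cb=1,th=2,odd=0
L=2*4+2=10  i=1*4+1*2+0=6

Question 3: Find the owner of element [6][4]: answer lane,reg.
r=6->g=6,rb=0  c=4->cb=0,t=2,b0=0
L=6*4+2=26  i=0*4+0*2+0=0

26,0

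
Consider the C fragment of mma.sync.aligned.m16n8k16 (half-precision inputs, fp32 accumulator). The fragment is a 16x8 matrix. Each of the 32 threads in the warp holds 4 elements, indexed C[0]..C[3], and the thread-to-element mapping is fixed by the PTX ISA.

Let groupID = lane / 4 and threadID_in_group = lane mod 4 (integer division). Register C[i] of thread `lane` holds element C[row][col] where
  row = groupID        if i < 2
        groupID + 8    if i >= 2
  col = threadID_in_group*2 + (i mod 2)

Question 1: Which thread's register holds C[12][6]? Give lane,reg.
19,2

r=12⇒gr=4,Rb=1  c=6⇒th=3,odd=0
L=4*4+3=19  i=1*2+0=2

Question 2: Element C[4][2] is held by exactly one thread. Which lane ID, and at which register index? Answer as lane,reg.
17,0

r=4->g=4,rb=0  c=2->t=1,b0=0
L=4*4+1=17  i=0*2+0=0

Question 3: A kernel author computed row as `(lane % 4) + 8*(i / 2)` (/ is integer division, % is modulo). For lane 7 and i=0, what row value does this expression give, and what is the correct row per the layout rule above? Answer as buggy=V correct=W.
`(lane % 4) + 8*(i / 2)`[7,0]->3
L=7->gid=7>>2=1, tid=7&3=3
[0]->row 1+0=1  col 3·2+0=6
row: 3 vs 1

buggy=3 correct=1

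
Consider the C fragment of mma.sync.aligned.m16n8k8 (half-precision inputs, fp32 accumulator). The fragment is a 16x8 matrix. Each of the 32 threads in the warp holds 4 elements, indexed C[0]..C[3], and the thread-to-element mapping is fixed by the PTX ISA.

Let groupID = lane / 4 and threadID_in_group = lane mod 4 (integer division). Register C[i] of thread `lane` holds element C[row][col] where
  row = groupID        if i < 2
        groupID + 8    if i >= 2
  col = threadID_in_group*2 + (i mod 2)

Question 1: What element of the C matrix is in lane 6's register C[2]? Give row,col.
9,4

lane 6→6/4=1, 6 mod 4=2
i=2  r:1+8→9  c:2·2+0→4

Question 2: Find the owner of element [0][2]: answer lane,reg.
r=0→G=0,rhi=0  c=2→T=1,p=0
L=0*4+1=1  i=0*2+0=0

1,0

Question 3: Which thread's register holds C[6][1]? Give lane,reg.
r=6⇒gr=6,Rb=0  c=1⇒th=0,odd=1
L=6*4+0=24  i=0*2+1=1

24,1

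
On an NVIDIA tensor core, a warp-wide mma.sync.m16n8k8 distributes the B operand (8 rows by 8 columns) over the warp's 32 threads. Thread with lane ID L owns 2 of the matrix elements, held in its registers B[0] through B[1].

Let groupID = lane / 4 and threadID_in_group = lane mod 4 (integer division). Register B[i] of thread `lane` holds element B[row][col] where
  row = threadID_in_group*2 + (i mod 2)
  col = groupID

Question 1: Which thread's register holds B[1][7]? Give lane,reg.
c=7⇒gr=7  r=1⇒th=0,odd=1
L=7*4+0=28  i=1=1

28,1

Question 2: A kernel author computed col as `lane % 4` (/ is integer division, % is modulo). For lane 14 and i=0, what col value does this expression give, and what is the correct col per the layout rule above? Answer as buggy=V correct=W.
buggy=2 correct=3

`lane % 4`[14,0]→2
lane 14: G=3 (14/4), T=2 (14%4)
i=0: r=2*2+0=4, c=G=3
col: 2 vs 3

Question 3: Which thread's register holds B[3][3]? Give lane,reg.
c:3=>grp=3  r:3=>tig=1,lo=1
L=3*4+1=13  i=1=1

13,1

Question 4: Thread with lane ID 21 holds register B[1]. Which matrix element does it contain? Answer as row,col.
lane 21: g=5 (21/4), t=1 (21%4)
i=1: r=1*2+1=3, c=g=5

3,5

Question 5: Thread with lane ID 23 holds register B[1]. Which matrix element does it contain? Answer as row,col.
L=23→G=23>>2=5, T=23&3=3
[1]→row 3·2+1=7  col G=5

7,5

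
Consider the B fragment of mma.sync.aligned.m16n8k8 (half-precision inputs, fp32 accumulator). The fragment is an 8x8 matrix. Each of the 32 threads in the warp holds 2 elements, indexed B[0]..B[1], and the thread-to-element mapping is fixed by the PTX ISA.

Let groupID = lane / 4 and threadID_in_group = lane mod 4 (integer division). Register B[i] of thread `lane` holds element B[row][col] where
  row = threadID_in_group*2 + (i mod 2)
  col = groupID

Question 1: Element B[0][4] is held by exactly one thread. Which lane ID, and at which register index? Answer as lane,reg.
c=4->g=4  r=0->t=0,b0=0
L=4*4+0=16  i=0=0

16,0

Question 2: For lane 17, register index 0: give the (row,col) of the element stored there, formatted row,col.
2,4

lane 17⇒17/4=4, 17 mod 4=1
i=0  r:2·1+0⇒2  c:4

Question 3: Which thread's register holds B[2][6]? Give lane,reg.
25,0

c: 6->gid=6  r: 2->tid=1,i&1=0
L=6*4+1=25  i=0=0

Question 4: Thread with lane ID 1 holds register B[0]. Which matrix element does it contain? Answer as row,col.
2,0

lane 1: G=0 (1/4), T=1 (1%4)
i=0: r=1*2+0=2, c=G=0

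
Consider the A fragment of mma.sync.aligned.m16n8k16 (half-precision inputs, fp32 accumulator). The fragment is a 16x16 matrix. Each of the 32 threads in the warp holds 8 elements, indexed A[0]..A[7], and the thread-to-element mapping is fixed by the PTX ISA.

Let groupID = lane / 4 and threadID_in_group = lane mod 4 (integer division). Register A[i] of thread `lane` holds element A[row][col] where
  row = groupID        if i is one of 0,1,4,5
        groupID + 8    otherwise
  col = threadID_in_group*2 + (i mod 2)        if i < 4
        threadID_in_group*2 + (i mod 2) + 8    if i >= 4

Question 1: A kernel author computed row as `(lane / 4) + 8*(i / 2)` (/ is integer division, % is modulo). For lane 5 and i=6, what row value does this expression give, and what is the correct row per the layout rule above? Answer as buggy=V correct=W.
`(lane / 4) + 8*(i / 2)`[5,6]->25
L=5->g=5>>2=1, t=5&3=1
[6]->row 1+8=9  col 1·2+0+8=10
row: 25 vs 9

buggy=25 correct=9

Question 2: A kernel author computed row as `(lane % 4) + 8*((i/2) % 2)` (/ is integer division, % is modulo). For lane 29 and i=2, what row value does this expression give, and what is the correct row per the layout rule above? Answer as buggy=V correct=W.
`(lane % 4) + 8*((i/2) % 2)`[29,2]->9
lane 29->29/4=7, 29 mod 4=1
i=2  r:7+8->15  c:2·1+0+0->2
row: 9 vs 15

buggy=9 correct=15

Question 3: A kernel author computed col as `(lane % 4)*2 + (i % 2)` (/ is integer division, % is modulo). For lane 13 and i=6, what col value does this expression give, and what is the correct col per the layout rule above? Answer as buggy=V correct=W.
`(lane % 4)*2 + (i % 2)`[13,6]⇒2
lane 13: gr=3 (13/4), th=1 (13%4)
i=6: r=3+8=11, c=1*2+0+8=10
col: 2 vs 10

buggy=2 correct=10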